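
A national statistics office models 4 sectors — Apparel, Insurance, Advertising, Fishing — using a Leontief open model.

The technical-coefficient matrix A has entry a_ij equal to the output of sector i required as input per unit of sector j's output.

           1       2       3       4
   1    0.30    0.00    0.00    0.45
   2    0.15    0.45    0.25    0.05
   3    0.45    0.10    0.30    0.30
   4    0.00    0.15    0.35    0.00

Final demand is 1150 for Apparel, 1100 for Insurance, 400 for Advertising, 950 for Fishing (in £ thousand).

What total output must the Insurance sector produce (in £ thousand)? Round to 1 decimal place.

I − A =
  [   0.70     0.00     0.00    -0.45]
  [  -0.15     0.55    -0.25    -0.05]
  [  -0.45    -0.10     0.70    -0.30]
  [   0.00    -0.15    -0.35     1.00]
Compute the cofactors C_ij = (−1)^(i+j)·(3×3 minor ij) of I−A; the adjugate is their transpose:
adj(I−A) = Cᵀ =
  [ 0.284000   0.063000   0.103500   0.162000]
  [ 0.209625   0.345625   0.210875   0.174875]
  [ 0.265875   0.131875   0.369625   0.237125]
  [ 0.124500   0.098000   0.161000   0.252000]
det(I−A) = Σ_j (I−A)_1j·C_1j = (0.70)(0.284000) + (0.00)(0.209625) + (0.00)(0.265875) + (-0.45)(0.124500) = 0.142775
(I − A)⁻¹ = adj(I−A) / det(I−A) ≈
  [   1.9891     0.4413     0.7249     1.1347]
  [   1.4682     2.4208     1.4770     1.2248]
  [   1.8622     0.9237     2.5889     1.6608]
  [   0.8720     0.6864     1.1276     1.7650]
x = (I − A)⁻¹ d = adj(I−A)·d / det(I−A), with det(I−A) = 0.142775:
  x_1 = (0.284000·1150 + 0.063000·1100 + 0.103500·400 + 0.162000·950) / 0.142775 = 591.20 / 0.142775 ≈ 4140.8
  x_2 = (0.209625·1150 + 0.345625·1100 + 0.210875·400 + 0.174875·950) / 0.142775 = 871.7375 / 0.142775 ≈ 6105.7
  x_3 = (0.265875·1150 + 0.131875·1100 + 0.369625·400 + 0.237125·950) / 0.142775 = 823.9375 / 0.142775 ≈ 5770.9
  x_4 = (0.124500·1150 + 0.098000·1100 + 0.161000·400 + 0.252000·950) / 0.142775 = 554.775 / 0.142775 ≈ 3885.7

x_2 = 6105.7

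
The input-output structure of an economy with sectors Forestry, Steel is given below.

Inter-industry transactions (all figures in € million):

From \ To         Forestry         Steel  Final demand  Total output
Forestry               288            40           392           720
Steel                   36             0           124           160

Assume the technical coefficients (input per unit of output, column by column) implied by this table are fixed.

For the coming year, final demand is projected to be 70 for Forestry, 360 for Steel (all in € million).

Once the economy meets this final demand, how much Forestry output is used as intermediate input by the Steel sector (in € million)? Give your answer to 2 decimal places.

z_12 = 93.40

Technical coefficients a_ij = z_ij / X_j:
  a_11 = 288/720 = 0.40, a_21 = 36/720 = 0.05
  a_12 = 40/160 = 0.25, a_22 = 0/160 = 0.00
I − A =
  [   0.60    -0.25]
  [  -0.05     1.00]
det(I−A) = (0.60)(1.00) − (-0.25)(-0.05) = 0.5875
adj(I−A) = [[1.00, 0.25], [0.05, 0.60]]
(I − A)⁻¹ = adj(I−A) / det(I−A) ≈
  [   1.7021     0.4255]
  [   0.0851     1.0213]
First solve x = (I − A)⁻¹ d = adj(I−A)·d / det(I−A); in particular x_2 = (0.05·70 + 0.60·360) / 0.5875 = 219.50 / 0.5875 ≈ 373.6170.
Intermediate flow from 1 to 2: z_12 = a_12 · x_2 = 0.25 × 219.50 / 0.5875 = 54.875 / 0.5875 ≈ 93.40.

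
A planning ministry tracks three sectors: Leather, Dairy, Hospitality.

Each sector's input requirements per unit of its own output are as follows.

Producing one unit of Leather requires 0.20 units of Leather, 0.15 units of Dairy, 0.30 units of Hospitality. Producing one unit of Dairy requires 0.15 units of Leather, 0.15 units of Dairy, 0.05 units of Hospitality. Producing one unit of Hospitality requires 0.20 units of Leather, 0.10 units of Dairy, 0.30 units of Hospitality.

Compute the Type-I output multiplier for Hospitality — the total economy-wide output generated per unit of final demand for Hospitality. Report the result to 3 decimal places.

I − A =
  [   0.80    -0.15    -0.20]
  [  -0.15     0.85    -0.10]
  [  -0.30    -0.05     0.70]
Cofactors of I−A, C_ij = (−1)^(i+j)·(minor ij) (rows/columns in the sector order above):
  C_11 = (0.85)(0.70) − (-0.10)(-0.05) = 0.5900
  C_12 = −[(-0.15)(0.70) − (-0.10)(-0.30)] = 0.1350
  C_13 = (-0.15)(-0.05) − (0.85)(-0.30) = 0.2625
  C_21 = −[(-0.15)(0.70) − (-0.20)(-0.05)] = 0.1150
  C_22 = (0.80)(0.70) − (-0.20)(-0.30) = 0.5000
  C_23 = −[(0.80)(-0.05) − (-0.15)(-0.30)] = 0.0850
  C_31 = (-0.15)(-0.10) − (-0.20)(0.85) = 0.1850
  C_32 = −[(0.80)(-0.10) − (-0.20)(-0.15)] = 0.1100
  C_33 = (0.80)(0.85) − (-0.15)(-0.15) = 0.6575
det(I−A) = Σ_j (I−A)_1j·C_1j = (0.80)(0.5900) + (-0.15)(0.1350) + (-0.20)(0.2625) = 0.39925
adj(I−A) = Cᵀ =
  [ 0.5900   0.1150   0.1850]
  [ 0.1350   0.5000   0.1100]
  [ 0.2625   0.0850   0.6575]
(I − A)⁻¹ = adj(I−A) / det(I−A) ≈
  [   1.4778     0.2880     0.4634]
  [   0.3381     1.2523     0.2755]
  [   0.6575     0.2129     1.6468]
The output multiplier for sector j is the column-j sum of the Leontief inverse (I − A)⁻¹ = adj(I−A) / det(I−A).
Column 3 of adj(I−A): (0.1850, 0.1100, 0.6575); det(I−A) = 0.39925.
m_3 = (0.1850 + 0.1100 + 0.6575) / 0.39925 = 0.9525 / 0.39925 ≈ 2.386.

m_3 = 2.386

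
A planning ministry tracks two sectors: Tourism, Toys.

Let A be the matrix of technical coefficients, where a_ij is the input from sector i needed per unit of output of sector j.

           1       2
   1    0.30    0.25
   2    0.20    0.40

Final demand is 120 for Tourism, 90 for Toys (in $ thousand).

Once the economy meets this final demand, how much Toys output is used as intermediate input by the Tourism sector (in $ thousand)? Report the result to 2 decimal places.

I − A =
  [   0.70    -0.25]
  [  -0.20     0.60]
det(I−A) = (0.70)(0.60) − (-0.25)(-0.20) = 0.3700
adj(I−A) = [[0.60, 0.25], [0.20, 0.70]]
(I − A)⁻¹ = adj(I−A) / det(I−A) ≈
  [   1.6216     0.6757]
  [   0.5405     1.8919]
First solve x = (I − A)⁻¹ d = adj(I−A)·d / det(I−A); in particular x_1 = (0.60·120 + 0.25·90) / 0.3700 = 94.50 / 0.3700 ≈ 255.4054.
Intermediate flow from 2 to 1: z_21 = a_21 · x_1 = 0.20 × 94.50 / 0.3700 = 18.90 / 0.3700 ≈ 51.08.

z_21 = 51.08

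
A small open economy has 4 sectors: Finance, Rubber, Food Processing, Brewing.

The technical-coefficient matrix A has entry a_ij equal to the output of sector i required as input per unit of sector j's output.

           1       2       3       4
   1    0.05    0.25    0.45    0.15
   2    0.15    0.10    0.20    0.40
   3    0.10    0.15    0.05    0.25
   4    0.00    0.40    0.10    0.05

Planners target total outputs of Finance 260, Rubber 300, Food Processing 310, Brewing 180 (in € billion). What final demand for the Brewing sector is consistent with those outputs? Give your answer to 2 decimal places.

I − A =
  [   0.95    -0.25    -0.45    -0.15]
  [  -0.15     0.90    -0.20    -0.40]
  [  -0.10    -0.15     0.95    -0.25]
  [   0.00    -0.40    -0.10     0.95]
d = (I − A) x:
  d_1 = (+0.95)·260 + (-0.25)·300 + (-0.45)·310 + (-0.15)·180 = 5.50
  d_2 = (-0.15)·260 + (+0.90)·300 + (-0.20)·310 + (-0.40)·180 = 97.00
  d_3 = (-0.10)·260 + (-0.15)·300 + (+0.95)·310 + (-0.25)·180 = 178.50
  d_4 = (+0.00)·260 + (-0.40)·300 + (-0.10)·310 + (+0.95)·180 = 20.00

d_4 = 20.00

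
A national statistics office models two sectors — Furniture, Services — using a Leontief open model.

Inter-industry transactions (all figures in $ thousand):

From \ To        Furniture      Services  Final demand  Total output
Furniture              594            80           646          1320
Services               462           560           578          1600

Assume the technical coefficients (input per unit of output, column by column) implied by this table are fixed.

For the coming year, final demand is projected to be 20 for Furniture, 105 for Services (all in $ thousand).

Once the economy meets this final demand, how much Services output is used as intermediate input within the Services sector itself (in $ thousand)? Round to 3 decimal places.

z_SS = 66.654

Technical coefficients a_ij = z_ij / X_j:
  a_FF = 594/1320 = 0.45, a_SF = 462/1320 = 0.35
  a_FS = 80/1600 = 0.05, a_SS = 560/1600 = 0.35
I − A =
  [   0.55    -0.05]
  [  -0.35     0.65]
det(I−A) = (0.55)(0.65) − (-0.05)(-0.35) = 0.3400
adj(I−A) = [[0.65, 0.05], [0.35, 0.55]]
(I − A)⁻¹ = adj(I−A) / det(I−A) ≈
  [   1.9118     0.1471]
  [   1.0294     1.6176]
First solve x = (I − A)⁻¹ d = adj(I−A)·d / det(I−A); in particular x_S = (0.35·20 + 0.55·105) / 0.3400 = 64.75 / 0.3400 ≈ 190.44118.
Intermediate flow from S to S: z_SS = a_SS · x_S = 0.35 × 64.75 / 0.3400 = 22.6625 / 0.3400 ≈ 66.654.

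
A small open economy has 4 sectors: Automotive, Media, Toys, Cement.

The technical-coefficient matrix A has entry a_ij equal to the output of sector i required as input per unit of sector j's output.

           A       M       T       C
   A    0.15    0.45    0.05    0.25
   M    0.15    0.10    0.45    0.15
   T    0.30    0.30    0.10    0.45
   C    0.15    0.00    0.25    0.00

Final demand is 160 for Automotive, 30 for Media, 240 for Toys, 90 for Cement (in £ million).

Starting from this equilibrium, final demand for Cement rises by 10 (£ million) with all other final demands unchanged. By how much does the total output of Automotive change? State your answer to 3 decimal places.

Δx_A = 12.603

I − A =
  [   0.85    -0.45    -0.05    -0.25]
  [  -0.15     0.90    -0.45    -0.15]
  [  -0.30    -0.30     0.90    -0.45]
  [  -0.15     0.00    -0.25     1.00]
Compute the cofactors C_ij = (−1)^(i+j)·(3×3 minor ij) of I−A; the adjugate is their transpose:
adj(I−A) = Cᵀ =
  [ 0.562500   0.388125   0.320625   0.343125]
  [ 0.315000   0.598500   0.415500   0.355500]
  [ 0.382500   0.409125   0.653625   0.451125]
  [ 0.180000   0.160500   0.211500   0.436500]
det(I−A) = Σ_j (I−A)_1j·C_1j = (0.85)(0.562500) + (-0.45)(0.315000) + (-0.05)(0.382500) + (-0.25)(0.180000) = 0.27225
(I − A)⁻¹ = adj(I−A) / det(I−A) ≈
  [   2.0661     1.4256     1.1777     1.2603]
  [   1.1570     2.1983     1.5262     1.3058]
  [   1.4050     1.5028     2.4008     1.6570]
  [   0.6612     0.5895     0.7769     1.6033]
Δx = (I − A)⁻¹ Δd with Δd having +10 in the Cement component and 0 elsewhere.
So Δx_A = L_AC · (+10), where L_AC = adj(I−A)_AC / det(I−A) = 0.343125 / 0.27225.
Δx_A = 0.343125 × (+10) / 0.27225 = 3.43125 / 0.27225 ≈ 12.603.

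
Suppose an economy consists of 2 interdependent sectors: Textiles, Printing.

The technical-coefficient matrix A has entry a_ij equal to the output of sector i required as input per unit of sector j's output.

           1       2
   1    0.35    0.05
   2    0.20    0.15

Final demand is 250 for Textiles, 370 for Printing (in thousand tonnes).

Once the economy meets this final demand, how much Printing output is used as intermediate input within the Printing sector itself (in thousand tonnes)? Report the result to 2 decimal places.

z_22 = 80.32

I − A =
  [   0.65    -0.05]
  [  -0.20     0.85]
det(I−A) = (0.65)(0.85) − (-0.05)(-0.20) = 0.5425
adj(I−A) = [[0.85, 0.05], [0.20, 0.65]]
(I − A)⁻¹ = adj(I−A) / det(I−A) ≈
  [   1.5668     0.0922]
  [   0.3687     1.1982]
First solve x = (I − A)⁻¹ d = adj(I−A)·d / det(I−A); in particular x_2 = (0.20·250 + 0.65·370) / 0.5425 = 290.50 / 0.5425 ≈ 535.4839.
Intermediate flow from 2 to 2: z_22 = a_22 · x_2 = 0.15 × 290.50 / 0.5425 = 43.575 / 0.5425 ≈ 80.32.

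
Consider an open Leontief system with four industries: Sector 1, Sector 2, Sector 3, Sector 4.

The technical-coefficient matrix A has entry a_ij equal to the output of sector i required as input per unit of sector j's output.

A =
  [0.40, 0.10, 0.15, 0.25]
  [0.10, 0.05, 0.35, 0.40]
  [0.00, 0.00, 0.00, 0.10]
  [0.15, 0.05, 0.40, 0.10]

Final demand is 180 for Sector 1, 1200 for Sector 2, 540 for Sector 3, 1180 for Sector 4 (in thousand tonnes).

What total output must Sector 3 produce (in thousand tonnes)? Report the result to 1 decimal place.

x_3 = 748.7

I − A =
  [   0.60    -0.10    -0.15    -0.25]
  [  -0.10     0.95    -0.35    -0.40]
  [   0.00     0.00     1.00    -0.10]
  [  -0.15    -0.05    -0.40     0.90]
Compute the cofactors C_ij = (−1)^(i+j)·(3×3 minor ij) of I−A; the adjugate is their transpose:
adj(I−A) = Cᵀ =
  [ 0.795250   0.099250   0.272125   0.295250]
  [ 0.151250   0.476250   0.304375   0.287500]
  [ 0.014750   0.004500   0.449125   0.056000]
  [ 0.147500   0.045000   0.261875   0.560000]
det(I−A) = Σ_j (I−A)_1j·C_1j = (0.60)(0.795250) + (-0.10)(0.151250) + (-0.15)(0.014750) + (-0.25)(0.147500) = 0.4229375
(I − A)⁻¹ = adj(I−A) / det(I−A) ≈
  [   1.8803     0.2347     0.6434     0.6981]
  [   0.3576     1.1261     0.7197     0.6798]
  [   0.0349     0.0106     1.0619     0.1324]
  [   0.3488     0.1064     0.6192     1.3241]
x = (I − A)⁻¹ d = adj(I−A)·d / det(I−A), with det(I−A) = 0.4229375:
  x_1 = (0.795250·180 + 0.099250·1200 + 0.272125·540 + 0.295250·1180) / 0.4229375 = 757.5875 / 0.4229375 ≈ 1791.3
  x_2 = (0.151250·180 + 0.476250·1200 + 0.304375·540 + 0.287500·1180) / 0.4229375 = 1102.3375 / 0.4229375 ≈ 2606.4
  x_3 = (0.014750·180 + 0.004500·1200 + 0.449125·540 + 0.056000·1180) / 0.4229375 = 316.6625 / 0.4229375 ≈ 748.7
  x_4 = (0.147500·180 + 0.045000·1200 + 0.261875·540 + 0.560000·1180) / 0.4229375 = 882.7625 / 0.4229375 ≈ 2087.2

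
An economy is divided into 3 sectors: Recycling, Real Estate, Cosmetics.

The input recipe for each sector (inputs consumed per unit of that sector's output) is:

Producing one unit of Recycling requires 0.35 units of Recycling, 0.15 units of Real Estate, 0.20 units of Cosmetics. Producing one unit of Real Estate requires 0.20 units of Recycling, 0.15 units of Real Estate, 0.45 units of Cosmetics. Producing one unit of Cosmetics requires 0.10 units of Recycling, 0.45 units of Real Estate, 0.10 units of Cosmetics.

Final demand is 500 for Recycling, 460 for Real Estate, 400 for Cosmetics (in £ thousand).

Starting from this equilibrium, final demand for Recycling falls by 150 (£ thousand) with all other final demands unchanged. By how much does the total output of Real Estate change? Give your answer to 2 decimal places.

Δx_2 = -113.68

I − A =
  [   0.65    -0.20    -0.10]
  [  -0.15     0.85    -0.45]
  [  -0.20    -0.45     0.90]
Cofactors of I−A, C_ij = (−1)^(i+j)·(minor ij) (rows/columns in the sector order above):
  C_11 = (0.85)(0.90) − (-0.45)(-0.45) = 0.5625
  C_12 = −[(-0.15)(0.90) − (-0.45)(-0.20)] = 0.2250
  C_13 = (-0.15)(-0.45) − (0.85)(-0.20) = 0.2375
  C_21 = −[(-0.20)(0.90) − (-0.10)(-0.45)] = 0.2250
  C_22 = (0.65)(0.90) − (-0.10)(-0.20) = 0.5650
  C_23 = −[(0.65)(-0.45) − (-0.20)(-0.20)] = 0.3325
  C_31 = (-0.20)(-0.45) − (-0.10)(0.85) = 0.1750
  C_32 = −[(0.65)(-0.45) − (-0.10)(-0.15)] = 0.3075
  C_33 = (0.65)(0.85) − (-0.20)(-0.15) = 0.5225
det(I−A) = Σ_j (I−A)_1j·C_1j = (0.65)(0.5625) + (-0.20)(0.2250) + (-0.10)(0.2375) = 0.296875
adj(I−A) = Cᵀ =
  [ 0.5625   0.2250   0.1750]
  [ 0.2250   0.5650   0.3075]
  [ 0.2375   0.3325   0.5225]
(I − A)⁻¹ = adj(I−A) / det(I−A) ≈
  [   1.8947     0.7579     0.5895]
  [   0.7579     1.9032     1.0358]
  [   0.8000     1.1200     1.7600]
Δx = (I − A)⁻¹ Δd with Δd having -150 in the Recycling component and 0 elsewhere.
So Δx_2 = L_21 · (-150), where L_21 = adj(I−A)_21 / det(I−A) = 0.2250 / 0.296875.
Δx_2 = 0.2250 × (-150) / 0.296875 = -33.75 / 0.296875 ≈ -113.68.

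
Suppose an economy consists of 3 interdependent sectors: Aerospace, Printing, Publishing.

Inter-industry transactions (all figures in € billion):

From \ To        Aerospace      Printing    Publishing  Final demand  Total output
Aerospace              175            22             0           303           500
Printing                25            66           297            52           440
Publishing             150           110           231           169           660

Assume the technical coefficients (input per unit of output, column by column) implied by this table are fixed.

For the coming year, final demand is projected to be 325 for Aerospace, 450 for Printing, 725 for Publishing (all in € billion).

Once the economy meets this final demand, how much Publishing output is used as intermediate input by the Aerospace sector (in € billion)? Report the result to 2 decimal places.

z_31 = 187.96

Technical coefficients a_ij = z_ij / X_j:
  a_11 = 175/500 = 0.35, a_21 = 25/500 = 0.05, a_31 = 150/500 = 0.30
  a_12 = 22/440 = 0.05, a_22 = 66/440 = 0.15, a_32 = 110/440 = 0.25
  a_13 = 0/660 = 0.00, a_23 = 297/660 = 0.45, a_33 = 231/660 = 0.35
I − A =
  [   0.65    -0.05     0.00]
  [  -0.05     0.85    -0.45]
  [  -0.30    -0.25     0.65]
Cofactors of I−A, C_ij = (−1)^(i+j)·(minor ij) (rows/columns in the sector order above):
  C_11 = (0.85)(0.65) − (-0.45)(-0.25) = 0.4400
  C_12 = −[(-0.05)(0.65) − (-0.45)(-0.30)] = 0.1675
  C_13 = (-0.05)(-0.25) − (0.85)(-0.30) = 0.2675
  C_21 = −[(-0.05)(0.65) − (0.00)(-0.25)] = 0.0325
  C_22 = (0.65)(0.65) − (0.00)(-0.30) = 0.4225
  C_23 = −[(0.65)(-0.25) − (-0.05)(-0.30)] = 0.1775
  C_31 = (-0.05)(-0.45) − (0.00)(0.85) = 0.0225
  C_32 = −[(0.65)(-0.45) − (0.00)(-0.05)] = 0.2925
  C_33 = (0.65)(0.85) − (-0.05)(-0.05) = 0.5500
det(I−A) = Σ_j (I−A)_1j·C_1j = (0.65)(0.4400) + (-0.05)(0.1675) + (0.00)(0.2675) = 0.277625
adj(I−A) = Cᵀ =
  [ 0.4400   0.0325   0.0225]
  [ 0.1675   0.4225   0.2925]
  [ 0.2675   0.1775   0.5500]
(I − A)⁻¹ = adj(I−A) / det(I−A) ≈
  [   1.5849     0.1171     0.0810]
  [   0.6033     1.5218     1.0536]
  [   0.9635     0.6394     1.9811]
First solve x = (I − A)⁻¹ d = adj(I−A)·d / det(I−A); in particular x_1 = (0.4400·325 + 0.0325·450 + 0.0225·725) / 0.277625 = 173.9375 / 0.277625 ≈ 626.5196.
Intermediate flow from 3 to 1: z_31 = a_31 · x_1 = 0.30 × 173.9375 / 0.277625 = 52.18125 / 0.277625 ≈ 187.96.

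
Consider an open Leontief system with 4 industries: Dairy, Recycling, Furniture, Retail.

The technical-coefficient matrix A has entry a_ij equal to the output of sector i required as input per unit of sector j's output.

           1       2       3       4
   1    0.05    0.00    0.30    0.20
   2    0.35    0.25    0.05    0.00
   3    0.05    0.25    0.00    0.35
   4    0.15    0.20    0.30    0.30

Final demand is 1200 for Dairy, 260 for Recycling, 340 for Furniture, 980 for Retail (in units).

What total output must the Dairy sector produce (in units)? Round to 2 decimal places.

I − A =
  [   0.95     0.00    -0.30    -0.20]
  [  -0.35     0.75    -0.05     0.00]
  [  -0.05    -0.25     1.00    -0.35]
  [  -0.15    -0.20    -0.30     0.70]
Compute the cofactors C_ij = (−1)^(i+j)·(3×3 minor ij) of I−A; the adjugate is their transpose:
adj(I−A) = Cᵀ =
  [ 0.434000   0.128500   0.204500   0.226250]
  [ 0.212625   0.506000   0.126250   0.123875]
  [ 0.151375   0.227250   0.462250   0.274375]
  [ 0.218625   0.269500   0.278000   0.663125]
det(I−A) = Σ_j (I−A)_1j·C_1j = (0.95)(0.434000) + (0.00)(0.212625) + (-0.30)(0.151375) + (-0.20)(0.218625) = 0.3231625
(I − A)⁻¹ = adj(I−A) / det(I−A) ≈
  [   1.3430     0.3976     0.6328     0.7001]
  [   0.6580     1.5658     0.3907     0.3833]
  [   0.4684     0.7032     1.4304     0.8490]
  [   0.6765     0.8339     0.8602     2.0520]
x = (I − A)⁻¹ d = adj(I−A)·d / det(I−A), with det(I−A) = 0.3231625:
  x_1 = (0.434000·1200 + 0.128500·260 + 0.204500·340 + 0.226250·980) / 0.3231625 = 845.465 / 0.3231625 ≈ 2616.22
  x_2 = (0.212625·1200 + 0.506000·260 + 0.126250·340 + 0.123875·980) / 0.3231625 = 551.0325 / 0.3231625 ≈ 1705.13
  x_3 = (0.151375·1200 + 0.227250·260 + 0.462250·340 + 0.274375·980) / 0.3231625 = 666.7875 / 0.3231625 ≈ 2063.32
  x_4 = (0.218625·1200 + 0.269500·260 + 0.278000·340 + 0.663125·980) / 0.3231625 = 1076.8025 / 0.3231625 ≈ 3332.08

x_1 = 2616.22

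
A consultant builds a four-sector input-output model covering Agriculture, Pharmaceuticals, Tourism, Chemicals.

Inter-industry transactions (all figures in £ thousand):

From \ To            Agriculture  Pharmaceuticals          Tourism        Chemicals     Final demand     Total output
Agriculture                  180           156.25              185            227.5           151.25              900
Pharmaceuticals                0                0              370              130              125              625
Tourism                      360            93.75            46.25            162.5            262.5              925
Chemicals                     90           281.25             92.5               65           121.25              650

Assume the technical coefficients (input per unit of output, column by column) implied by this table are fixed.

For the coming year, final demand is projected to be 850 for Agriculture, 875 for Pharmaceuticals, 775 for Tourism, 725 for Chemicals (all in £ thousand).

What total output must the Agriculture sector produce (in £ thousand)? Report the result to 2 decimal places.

Technical coefficients a_ij = z_ij / X_j:
  a_AA = 180/900 = 0.20, a_PA = 0/900 = 0.00, a_TA = 360/900 = 0.40, a_CA = 90/900 = 0.10
  a_AP = 156.25/625 = 0.25, a_PP = 0/625 = 0.00, a_TP = 93.75/625 = 0.15, a_CP = 281.25/625 = 0.45
  a_AT = 185/925 = 0.20, a_PT = 370/925 = 0.40, a_TT = 46.25/925 = 0.05, a_CT = 92.5/925 = 0.10
  a_AC = 227.5/650 = 0.35, a_PC = 130/650 = 0.20, a_TC = 162.5/650 = 0.25, a_CC = 65/650 = 0.10
I − A =
  [   0.80    -0.25    -0.20    -0.35]
  [   0.00     1.00    -0.40    -0.20]
  [  -0.40    -0.15     0.95    -0.25]
  [  -0.10    -0.45    -0.10     0.90]
Compute the cofactors C_ij = (−1)^(i+j)·(3×3 minor ij) of I−A; the adjugate is their transpose:
adj(I−A) = Cᵀ =
  [ 0.642500   0.411875   0.355000   0.440000]
  [ 0.181000   0.539750   0.294000   0.272000]
  [ 0.352000   0.352000   0.608000   0.384000]
  [ 0.201000   0.354750   0.254000   0.592000]
det(I−A) = Σ_j (I−A)_1j·C_1j = (0.80)(0.642500) + (-0.25)(0.181000) + (-0.20)(0.352000) + (-0.35)(0.201000) = 0.3280
(I − A)⁻¹ = adj(I−A) / det(I−A) ≈
  [   1.9588     1.2557     1.0823     1.3415]
  [   0.5518     1.6456     0.8963     0.8293]
  [   1.0732     1.0732     1.8537     1.1707]
  [   0.6128     1.0816     0.7744     1.8049]
x = (I − A)⁻¹ d = adj(I−A)·d / det(I−A), with det(I−A) = 0.3280:
  x_A = (0.642500·850 + 0.411875·875 + 0.355000·775 + 0.440000·725) / 0.3280 = 1500.640625 / 0.3280 ≈ 4575.12
  x_P = (0.181000·850 + 0.539750·875 + 0.294000·775 + 0.272000·725) / 0.3280 = 1051.18125 / 0.3280 ≈ 3204.82
  x_T = (0.352000·850 + 0.352000·875 + 0.608000·775 + 0.384000·725) / 0.3280 = 1356.80 / 0.3280 ≈ 4136.59
  x_C = (0.201000·850 + 0.354750·875 + 0.254000·775 + 0.592000·725) / 0.3280 = 1107.30625 / 0.3280 ≈ 3375.93

x_A = 4575.12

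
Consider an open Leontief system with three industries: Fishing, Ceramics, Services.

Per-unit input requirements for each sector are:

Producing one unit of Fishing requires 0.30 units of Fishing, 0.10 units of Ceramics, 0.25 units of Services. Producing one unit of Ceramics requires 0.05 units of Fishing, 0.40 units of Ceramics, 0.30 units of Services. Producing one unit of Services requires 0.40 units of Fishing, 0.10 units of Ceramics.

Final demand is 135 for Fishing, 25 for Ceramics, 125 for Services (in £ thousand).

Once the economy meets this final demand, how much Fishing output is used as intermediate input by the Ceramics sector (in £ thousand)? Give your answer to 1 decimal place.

z_FC = 7.1

I − A =
  [   0.70    -0.05    -0.40]
  [  -0.10     0.60    -0.10]
  [  -0.25    -0.30     1.00]
Cofactors of I−A, C_ij = (−1)^(i+j)·(minor ij) (rows/columns in the sector order above):
  C_11 = (0.60)(1.00) − (-0.10)(-0.30) = 0.5700
  C_12 = −[(-0.10)(1.00) − (-0.10)(-0.25)] = 0.1250
  C_13 = (-0.10)(-0.30) − (0.60)(-0.25) = 0.1800
  C_21 = −[(-0.05)(1.00) − (-0.40)(-0.30)] = 0.1700
  C_22 = (0.70)(1.00) − (-0.40)(-0.25) = 0.6000
  C_23 = −[(0.70)(-0.30) − (-0.05)(-0.25)] = 0.2225
  C_31 = (-0.05)(-0.10) − (-0.40)(0.60) = 0.2450
  C_32 = −[(0.70)(-0.10) − (-0.40)(-0.10)] = 0.1100
  C_33 = (0.70)(0.60) − (-0.05)(-0.10) = 0.4150
det(I−A) = Σ_j (I−A)_1j·C_1j = (0.70)(0.5700) + (-0.05)(0.1250) + (-0.40)(0.1800) = 0.32075
adj(I−A) = Cᵀ =
  [ 0.5700   0.1700   0.2450]
  [ 0.1250   0.6000   0.1100]
  [ 0.1800   0.2225   0.4150]
(I − A)⁻¹ = adj(I−A) / det(I−A) ≈
  [   1.7771     0.5300     0.7638]
  [   0.3897     1.8706     0.3429]
  [   0.5612     0.6937     1.2938]
First solve x = (I − A)⁻¹ d = adj(I−A)·d / det(I−A); in particular x_C = (0.1250·135 + 0.6000·25 + 0.1100·125) / 0.32075 = 45.625 / 0.32075 ≈ 142.245.
Intermediate flow from F to C: z_FC = a_FC · x_C = 0.05 × 45.625 / 0.32075 = 2.28125 / 0.32075 ≈ 7.1.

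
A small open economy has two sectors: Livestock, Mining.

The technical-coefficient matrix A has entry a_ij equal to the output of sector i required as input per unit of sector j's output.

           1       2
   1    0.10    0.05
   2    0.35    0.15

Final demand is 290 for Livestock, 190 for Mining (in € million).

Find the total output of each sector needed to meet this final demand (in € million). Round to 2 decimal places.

x_1 = 342.47, x_2 = 364.55

I − A =
  [   0.90    -0.05]
  [  -0.35     0.85]
det(I−A) = (0.90)(0.85) − (-0.05)(-0.35) = 0.7475
adj(I−A) = [[0.85, 0.05], [0.35, 0.90]]
(I − A)⁻¹ = adj(I−A) / det(I−A) ≈
  [   1.1371     0.0669]
  [   0.4682     1.2040]
x = (I − A)⁻¹ d = adj(I−A)·d / det(I−A), with det(I−A) = 0.7475:
  x_1 = (0.85·290 + 0.05·190) / 0.7475 = 256.00 / 0.7475 ≈ 342.47
  x_2 = (0.35·290 + 0.90·190) / 0.7475 = 272.50 / 0.7475 ≈ 364.55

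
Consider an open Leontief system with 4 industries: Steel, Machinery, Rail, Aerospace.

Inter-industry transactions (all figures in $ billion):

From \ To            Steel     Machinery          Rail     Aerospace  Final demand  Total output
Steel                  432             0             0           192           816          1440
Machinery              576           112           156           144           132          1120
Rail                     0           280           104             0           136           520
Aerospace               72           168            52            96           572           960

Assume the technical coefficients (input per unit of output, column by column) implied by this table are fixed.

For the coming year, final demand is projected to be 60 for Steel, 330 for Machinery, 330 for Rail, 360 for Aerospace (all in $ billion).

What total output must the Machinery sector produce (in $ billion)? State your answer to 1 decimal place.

x_2 = 809.7

Technical coefficients a_ij = z_ij / X_j:
  a_11 = 432/1440 = 0.30, a_21 = 576/1440 = 0.40, a_31 = 0/1440 = 0.00, a_41 = 72/1440 = 0.05
  a_12 = 0/1120 = 0.00, a_22 = 112/1120 = 0.10, a_32 = 280/1120 = 0.25, a_42 = 168/1120 = 0.15
  a_13 = 0/520 = 0.00, a_23 = 156/520 = 0.30, a_33 = 104/520 = 0.20, a_43 = 52/520 = 0.10
  a_14 = 192/960 = 0.20, a_24 = 144/960 = 0.15, a_34 = 0/960 = 0.00, a_44 = 96/960 = 0.10
I − A =
  [   0.70     0.00     0.00    -0.20]
  [  -0.40     0.90    -0.30    -0.15]
  [   0.00    -0.25     0.80     0.00]
  [  -0.05    -0.15    -0.10     0.90]
Compute the cofactors C_ij = (−1)^(i+j)·(3×3 minor ij) of I−A; the adjugate is their transpose:
adj(I−A) = Cᵀ =
  [ 0.558750   0.029000   0.027000   0.129000]
  [ 0.294000   0.496000   0.204500   0.148000]
  [ 0.091875   0.155000   0.530250   0.046250]
  [ 0.090250   0.101500   0.094500   0.451500]
det(I−A) = Σ_j (I−A)_1j·C_1j = (0.70)(0.558750) + (0.00)(0.294000) + (0.00)(0.091875) + (-0.20)(0.090250) = 0.373075
(I − A)⁻¹ = adj(I−A) / det(I−A) ≈
  [   1.4977     0.0777     0.0724     0.3458]
  [   0.7880     1.3295     0.5481     0.3967]
  [   0.2463     0.4155     1.4213     0.1240]
  [   0.2419     0.2721     0.2533     1.2102]
x = (I − A)⁻¹ d = adj(I−A)·d / det(I−A), with det(I−A) = 0.373075:
  x_1 = (0.558750·60 + 0.029000·330 + 0.027000·330 + 0.129000·360) / 0.373075 = 98.445 / 0.373075 ≈ 263.9
  x_2 = (0.294000·60 + 0.496000·330 + 0.204500·330 + 0.148000·360) / 0.373075 = 302.085 / 0.373075 ≈ 809.7
  x_3 = (0.091875·60 + 0.155000·330 + 0.530250·330 + 0.046250·360) / 0.373075 = 248.295 / 0.373075 ≈ 665.5
  x_4 = (0.090250·60 + 0.101500·330 + 0.094500·330 + 0.451500·360) / 0.373075 = 232.635 / 0.373075 ≈ 623.6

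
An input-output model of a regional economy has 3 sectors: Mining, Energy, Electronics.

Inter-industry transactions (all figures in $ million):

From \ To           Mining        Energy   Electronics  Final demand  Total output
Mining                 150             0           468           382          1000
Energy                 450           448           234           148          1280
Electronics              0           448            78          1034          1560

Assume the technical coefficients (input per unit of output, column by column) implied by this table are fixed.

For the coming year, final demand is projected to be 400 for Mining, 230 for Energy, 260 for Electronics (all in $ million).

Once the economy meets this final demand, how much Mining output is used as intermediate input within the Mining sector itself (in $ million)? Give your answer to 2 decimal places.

z_11 = 104.22

Technical coefficients a_ij = z_ij / X_j:
  a_11 = 150/1000 = 0.15, a_21 = 450/1000 = 0.45, a_31 = 0/1000 = 0.00
  a_12 = 0/1280 = 0.00, a_22 = 448/1280 = 0.35, a_32 = 448/1280 = 0.35
  a_13 = 468/1560 = 0.30, a_23 = 234/1560 = 0.15, a_33 = 78/1560 = 0.05
I − A =
  [   0.85     0.00    -0.30]
  [  -0.45     0.65    -0.15]
  [   0.00    -0.35     0.95]
Cofactors of I−A, C_ij = (−1)^(i+j)·(minor ij) (rows/columns in the sector order above):
  C_11 = (0.65)(0.95) − (-0.15)(-0.35) = 0.5650
  C_12 = −[(-0.45)(0.95) − (-0.15)(0.00)] = 0.4275
  C_13 = (-0.45)(-0.35) − (0.65)(0.00) = 0.1575
  C_21 = −[(0.00)(0.95) − (-0.30)(-0.35)] = 0.1050
  C_22 = (0.85)(0.95) − (-0.30)(0.00) = 0.8075
  C_23 = −[(0.85)(-0.35) − (0.00)(0.00)] = 0.2975
  C_31 = (0.00)(-0.15) − (-0.30)(0.65) = 0.1950
  C_32 = −[(0.85)(-0.15) − (-0.30)(-0.45)] = 0.2625
  C_33 = (0.85)(0.65) − (0.00)(-0.45) = 0.5525
det(I−A) = Σ_j (I−A)_1j·C_1j = (0.85)(0.5650) + (0.00)(0.4275) + (-0.30)(0.1575) = 0.4330
adj(I−A) = Cᵀ =
  [ 0.5650   0.1050   0.1950]
  [ 0.4275   0.8075   0.2625]
  [ 0.1575   0.2975   0.5525]
(I − A)⁻¹ = adj(I−A) / det(I−A) ≈
  [   1.3048     0.2425     0.4503]
  [   0.9873     1.8649     0.6062]
  [   0.3637     0.6871     1.2760]
First solve x = (I − A)⁻¹ d = adj(I−A)·d / det(I−A); in particular x_1 = (0.5650·400 + 0.1050·230 + 0.1950·260) / 0.4330 = 300.85 / 0.4330 ≈ 694.8037.
Intermediate flow from 1 to 1: z_11 = a_11 · x_1 = 0.15 × 300.85 / 0.4330 = 45.1275 / 0.4330 ≈ 104.22.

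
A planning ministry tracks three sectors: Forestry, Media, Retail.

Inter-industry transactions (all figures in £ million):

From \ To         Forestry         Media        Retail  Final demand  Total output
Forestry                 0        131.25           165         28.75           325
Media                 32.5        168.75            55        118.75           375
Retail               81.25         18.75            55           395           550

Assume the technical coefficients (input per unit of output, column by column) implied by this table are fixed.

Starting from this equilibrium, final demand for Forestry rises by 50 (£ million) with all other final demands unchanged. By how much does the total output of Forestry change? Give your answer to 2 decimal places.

Δx_1 = 60.20

Technical coefficients a_ij = z_ij / X_j:
  a_11 = 0/325 = 0.00, a_21 = 32.5/325 = 0.10, a_31 = 81.25/325 = 0.25
  a_12 = 131.25/375 = 0.35, a_22 = 168.75/375 = 0.45, a_32 = 18.75/375 = 0.05
  a_13 = 165/550 = 0.30, a_23 = 55/550 = 0.10, a_33 = 55/550 = 0.10
I − A =
  [   1.00    -0.35    -0.30]
  [  -0.10     0.55    -0.10]
  [  -0.25    -0.05     0.90]
Cofactors of I−A, C_ij = (−1)^(i+j)·(minor ij) (rows/columns in the sector order above):
  C_11 = (0.55)(0.90) − (-0.10)(-0.05) = 0.4900
  C_12 = −[(-0.10)(0.90) − (-0.10)(-0.25)] = 0.1150
  C_13 = (-0.10)(-0.05) − (0.55)(-0.25) = 0.1425
  C_21 = −[(-0.35)(0.90) − (-0.30)(-0.05)] = 0.3300
  C_22 = (1.00)(0.90) − (-0.30)(-0.25) = 0.8250
  C_23 = −[(1.00)(-0.05) − (-0.35)(-0.25)] = 0.1375
  C_31 = (-0.35)(-0.10) − (-0.30)(0.55) = 0.2000
  C_32 = −[(1.00)(-0.10) − (-0.30)(-0.10)] = 0.1300
  C_33 = (1.00)(0.55) − (-0.35)(-0.10) = 0.5150
det(I−A) = Σ_j (I−A)_1j·C_1j = (1.00)(0.4900) + (-0.35)(0.1150) + (-0.30)(0.1425) = 0.4070
adj(I−A) = Cᵀ =
  [ 0.4900   0.3300   0.2000]
  [ 0.1150   0.8250   0.1300]
  [ 0.1425   0.1375   0.5150]
(I − A)⁻¹ = adj(I−A) / det(I−A) ≈
  [   1.2039     0.8108     0.4914]
  [   0.2826     2.0270     0.3194]
  [   0.3501     0.3378     1.2654]
Δx = (I − A)⁻¹ Δd with Δd having +50 in the Forestry component and 0 elsewhere.
So Δx_1 = L_11 · (+50), where L_11 = adj(I−A)_11 / det(I−A) = 0.4900 / 0.4070.
Δx_1 = 0.4900 × (+50) / 0.4070 = 24.50 / 0.4070 ≈ 60.20.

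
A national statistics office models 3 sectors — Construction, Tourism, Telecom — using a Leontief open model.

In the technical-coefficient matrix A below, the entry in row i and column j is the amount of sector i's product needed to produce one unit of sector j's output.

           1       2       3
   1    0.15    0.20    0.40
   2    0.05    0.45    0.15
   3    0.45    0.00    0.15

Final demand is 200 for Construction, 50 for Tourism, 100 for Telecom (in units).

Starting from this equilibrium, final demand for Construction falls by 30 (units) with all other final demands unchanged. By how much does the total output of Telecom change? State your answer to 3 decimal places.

Δx_3 = -26.866

I − A =
  [   0.85    -0.20    -0.40]
  [  -0.05     0.55    -0.15]
  [  -0.45     0.00     0.85]
Cofactors of I−A, C_ij = (−1)^(i+j)·(minor ij) (rows/columns in the sector order above):
  C_11 = (0.55)(0.85) − (-0.15)(0.00) = 0.4675
  C_12 = −[(-0.05)(0.85) − (-0.15)(-0.45)] = 0.1100
  C_13 = (-0.05)(0.00) − (0.55)(-0.45) = 0.2475
  C_21 = −[(-0.20)(0.85) − (-0.40)(0.00)] = 0.1700
  C_22 = (0.85)(0.85) − (-0.40)(-0.45) = 0.5425
  C_23 = −[(0.85)(0.00) − (-0.20)(-0.45)] = 0.0900
  C_31 = (-0.20)(-0.15) − (-0.40)(0.55) = 0.2500
  C_32 = −[(0.85)(-0.15) − (-0.40)(-0.05)] = 0.1475
  C_33 = (0.85)(0.55) − (-0.20)(-0.05) = 0.4575
det(I−A) = Σ_j (I−A)_1j·C_1j = (0.85)(0.4675) + (-0.20)(0.1100) + (-0.40)(0.2475) = 0.276375
adj(I−A) = Cᵀ =
  [ 0.4675   0.1700   0.2500]
  [ 0.1100   0.5425   0.1475]
  [ 0.2475   0.0900   0.4575]
(I − A)⁻¹ = adj(I−A) / det(I−A) ≈
  [   1.6915     0.6151     0.9046]
  [   0.3980     1.9629     0.5337]
  [   0.8955     0.3256     1.6554]
Δx = (I − A)⁻¹ Δd with Δd having -30 in the Construction component and 0 elsewhere.
So Δx_3 = L_31 · (-30), where L_31 = adj(I−A)_31 / det(I−A) = 0.2475 / 0.276375.
Δx_3 = 0.2475 × (-30) / 0.276375 = -7.425 / 0.276375 ≈ -26.866.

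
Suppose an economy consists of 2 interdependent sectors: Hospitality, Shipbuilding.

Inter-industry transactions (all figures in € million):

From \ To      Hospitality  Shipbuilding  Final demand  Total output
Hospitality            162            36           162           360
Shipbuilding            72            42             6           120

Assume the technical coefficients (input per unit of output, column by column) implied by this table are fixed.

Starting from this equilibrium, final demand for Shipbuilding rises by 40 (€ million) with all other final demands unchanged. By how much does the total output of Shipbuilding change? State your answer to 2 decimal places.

Technical coefficients a_ij = z_ij / X_j:
  a_11 = 162/360 = 0.45, a_21 = 72/360 = 0.20
  a_12 = 36/120 = 0.30, a_22 = 42/120 = 0.35
I − A =
  [   0.55    -0.30]
  [  -0.20     0.65]
det(I−A) = (0.55)(0.65) − (-0.30)(-0.20) = 0.2975
adj(I−A) = [[0.65, 0.30], [0.20, 0.55]]
(I − A)⁻¹ = adj(I−A) / det(I−A) ≈
  [   2.1849     1.0084]
  [   0.6723     1.8487]
Δx = (I − A)⁻¹ Δd with Δd having +40 in the Shipbuilding component and 0 elsewhere.
So Δx_2 = L_22 · (+40), where L_22 = adj(I−A)_22 / det(I−A) = 0.55 / 0.2975.
Δx_2 = 0.55 × (+40) / 0.2975 = 22.00 / 0.2975 ≈ 73.95.

Δx_2 = 73.95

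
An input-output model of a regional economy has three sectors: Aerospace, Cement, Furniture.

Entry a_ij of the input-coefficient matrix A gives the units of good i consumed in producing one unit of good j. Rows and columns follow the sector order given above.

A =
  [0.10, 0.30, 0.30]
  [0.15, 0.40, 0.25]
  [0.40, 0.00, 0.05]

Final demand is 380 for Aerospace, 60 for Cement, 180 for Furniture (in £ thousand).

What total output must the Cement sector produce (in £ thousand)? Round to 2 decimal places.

x_2 = 501.97

I − A =
  [   0.90    -0.30    -0.30]
  [  -0.15     0.60    -0.25]
  [  -0.40     0.00     0.95]
Cofactors of I−A, C_ij = (−1)^(i+j)·(minor ij) (rows/columns in the sector order above):
  C_11 = (0.60)(0.95) − (-0.25)(0.00) = 0.5700
  C_12 = −[(-0.15)(0.95) − (-0.25)(-0.40)] = 0.2425
  C_13 = (-0.15)(0.00) − (0.60)(-0.40) = 0.2400
  C_21 = −[(-0.30)(0.95) − (-0.30)(0.00)] = 0.2850
  C_22 = (0.90)(0.95) − (-0.30)(-0.40) = 0.7350
  C_23 = −[(0.90)(0.00) − (-0.30)(-0.40)] = 0.1200
  C_31 = (-0.30)(-0.25) − (-0.30)(0.60) = 0.2550
  C_32 = −[(0.90)(-0.25) − (-0.30)(-0.15)] = 0.2700
  C_33 = (0.90)(0.60) − (-0.30)(-0.15) = 0.4950
det(I−A) = Σ_j (I−A)_1j·C_1j = (0.90)(0.5700) + (-0.30)(0.2425) + (-0.30)(0.2400) = 0.36825
adj(I−A) = Cᵀ =
  [ 0.5700   0.2850   0.2550]
  [ 0.2425   0.7350   0.2700]
  [ 0.2400   0.1200   0.4950]
(I − A)⁻¹ = adj(I−A) / det(I−A) ≈
  [   1.5479     0.7739     0.6925]
  [   0.6585     1.9959     0.7332]
  [   0.6517     0.3259     1.3442]
x = (I − A)⁻¹ d = adj(I−A)·d / det(I−A), with det(I−A) = 0.36825:
  x_1 = (0.5700·380 + 0.2850·60 + 0.2550·180) / 0.36825 = 279.60 / 0.36825 ≈ 759.27
  x_2 = (0.2425·380 + 0.7350·60 + 0.2700·180) / 0.36825 = 184.85 / 0.36825 ≈ 501.97
  x_3 = (0.2400·380 + 0.1200·60 + 0.4950·180) / 0.36825 = 187.50 / 0.36825 ≈ 509.16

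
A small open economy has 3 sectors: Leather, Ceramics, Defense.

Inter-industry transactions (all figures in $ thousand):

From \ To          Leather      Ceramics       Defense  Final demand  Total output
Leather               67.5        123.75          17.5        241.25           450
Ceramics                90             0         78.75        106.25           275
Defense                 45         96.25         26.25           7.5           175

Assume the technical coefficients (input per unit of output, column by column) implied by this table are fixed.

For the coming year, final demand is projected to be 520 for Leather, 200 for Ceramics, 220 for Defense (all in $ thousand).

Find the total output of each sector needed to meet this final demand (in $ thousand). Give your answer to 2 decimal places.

x_1 = 1074.28, x_2 = 721.98, x_3 = 682.50

Technical coefficients a_ij = z_ij / X_j:
  a_11 = 67.5/450 = 0.15, a_21 = 90/450 = 0.20, a_31 = 45/450 = 0.10
  a_12 = 123.75/275 = 0.45, a_22 = 0/275 = 0.00, a_32 = 96.25/275 = 0.35
  a_13 = 17.5/175 = 0.10, a_23 = 78.75/175 = 0.45, a_33 = 26.25/175 = 0.15
I − A =
  [   0.85    -0.45    -0.10]
  [  -0.20     1.00    -0.45]
  [  -0.10    -0.35     0.85]
Cofactors of I−A, C_ij = (−1)^(i+j)·(minor ij) (rows/columns in the sector order above):
  C_11 = (1.00)(0.85) − (-0.45)(-0.35) = 0.6925
  C_12 = −[(-0.20)(0.85) − (-0.45)(-0.10)] = 0.2150
  C_13 = (-0.20)(-0.35) − (1.00)(-0.10) = 0.1700
  C_21 = −[(-0.45)(0.85) − (-0.10)(-0.35)] = 0.4175
  C_22 = (0.85)(0.85) − (-0.10)(-0.10) = 0.7125
  C_23 = −[(0.85)(-0.35) − (-0.45)(-0.10)] = 0.3425
  C_31 = (-0.45)(-0.45) − (-0.10)(1.00) = 0.3025
  C_32 = −[(0.85)(-0.45) − (-0.10)(-0.20)] = 0.4025
  C_33 = (0.85)(1.00) − (-0.45)(-0.20) = 0.7600
det(I−A) = Σ_j (I−A)_1j·C_1j = (0.85)(0.6925) + (-0.45)(0.2150) + (-0.10)(0.1700) = 0.474875
adj(I−A) = Cᵀ =
  [ 0.6925   0.4175   0.3025]
  [ 0.2150   0.7125   0.4025]
  [ 0.1700   0.3425   0.7600]
(I − A)⁻¹ = adj(I−A) / det(I−A) ≈
  [   1.4583     0.8792     0.6370]
  [   0.4528     1.5004     0.8476]
  [   0.3580     0.7212     1.6004]
x = (I − A)⁻¹ d = adj(I−A)·d / det(I−A), with det(I−A) = 0.474875:
  x_1 = (0.6925·520 + 0.4175·200 + 0.3025·220) / 0.474875 = 510.15 / 0.474875 ≈ 1074.28
  x_2 = (0.2150·520 + 0.7125·200 + 0.4025·220) / 0.474875 = 342.85 / 0.474875 ≈ 721.98
  x_3 = (0.1700·520 + 0.3425·200 + 0.7600·220) / 0.474875 = 324.10 / 0.474875 ≈ 682.50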